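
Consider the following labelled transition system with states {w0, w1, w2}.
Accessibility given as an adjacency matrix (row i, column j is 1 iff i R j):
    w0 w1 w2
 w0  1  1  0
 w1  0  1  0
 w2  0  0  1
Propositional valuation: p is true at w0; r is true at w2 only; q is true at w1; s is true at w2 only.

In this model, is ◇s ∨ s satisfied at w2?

Yes

Recall that ◇ψ holds at a world iff ψ holds at some accessible world.
At w2: ◇s is true, s is true, so ◇s ∨ s is true.
  At w2: ◇s requires s at some successor in {w2}.
    s holds at w2, so ◇s is true at w2.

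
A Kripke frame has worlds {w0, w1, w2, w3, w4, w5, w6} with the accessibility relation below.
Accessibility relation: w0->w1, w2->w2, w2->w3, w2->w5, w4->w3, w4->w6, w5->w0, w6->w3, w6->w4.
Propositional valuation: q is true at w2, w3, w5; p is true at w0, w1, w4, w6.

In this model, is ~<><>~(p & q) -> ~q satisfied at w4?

Yes

At w4: ~<><>~(p & q) is false, ~q is true, so ~<><>~(p & q) -> ~q is true.
  At w4: <><>~(p & q) is true, so ~<><>~(p & q) is false.
    At w4: <><>~(p & q) requires <>~(p & q) at some successor in {w3, w6}.
      <>~(p & q) holds at w6, so <><>~(p & q) is true at w4.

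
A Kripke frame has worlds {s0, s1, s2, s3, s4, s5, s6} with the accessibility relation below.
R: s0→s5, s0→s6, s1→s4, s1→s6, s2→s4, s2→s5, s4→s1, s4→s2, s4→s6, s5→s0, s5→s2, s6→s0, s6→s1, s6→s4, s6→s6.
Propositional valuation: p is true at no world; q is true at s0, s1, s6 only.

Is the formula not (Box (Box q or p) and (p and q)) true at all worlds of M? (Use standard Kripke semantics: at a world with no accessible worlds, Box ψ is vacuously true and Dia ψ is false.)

Yes

Let φ = not (Box (Box q or p) and (p and q)). Evaluate φ at each world:
  s0 (successors {s5, s6}): φ is true.
  s1 (successors {s4, s6}): φ is true.
  s2 (successors {s4, s5}): φ is true.
  s3 (successors ∅): φ is true.
  s4 (successors {s1, s2, s6}): φ is true.
  s5 (successors {s0, s2}): φ is true.
  s6 (successors {s0, s1, s4, s6}): φ is true.
For instance, at s4:
  At s4: Box (Box q or p) and (p and q) is false, so not (Box (Box q or p) and (p and q)) is true.
    At s4: Box (Box q or p) is false, p and q is false, so Box (Box q or p) and (p and q) is false.
      At s4: Box (Box q or p) requires Box q or p at every successor {s1, s2, s6}.
        Box q or p fails at s1, so Box (Box q or p) is false at s4.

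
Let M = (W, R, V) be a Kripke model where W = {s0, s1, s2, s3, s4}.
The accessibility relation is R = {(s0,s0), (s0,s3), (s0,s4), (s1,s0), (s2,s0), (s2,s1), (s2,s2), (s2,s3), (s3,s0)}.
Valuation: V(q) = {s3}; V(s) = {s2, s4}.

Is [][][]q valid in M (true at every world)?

Recall that []ψ holds at a world iff ψ holds at every accessible world, and <>ψ holds iff ψ holds at some accessible world.
Let φ = [][][]q. Evaluate φ at each world:
  s0 (successors {s0, s3, s4}): φ is false.
  s1 (successors {s0}): φ is false.
  s2 (successors {s0, s1, s2, s3}): φ is false.
  s3 (successors {s0}): φ is false.
  s4 (successors ∅): φ is true.
Detail at s0 (counterexample):
  At s0: [][][]q requires [][]q at every successor {s0, s3, s4}.
    [][]q fails at s0, so [][][]q is false at s0.
      At s0: [][]q requires []q at every successor {s0, s3, s4}.
        []q fails at s0, so [][]q is false at s0.

No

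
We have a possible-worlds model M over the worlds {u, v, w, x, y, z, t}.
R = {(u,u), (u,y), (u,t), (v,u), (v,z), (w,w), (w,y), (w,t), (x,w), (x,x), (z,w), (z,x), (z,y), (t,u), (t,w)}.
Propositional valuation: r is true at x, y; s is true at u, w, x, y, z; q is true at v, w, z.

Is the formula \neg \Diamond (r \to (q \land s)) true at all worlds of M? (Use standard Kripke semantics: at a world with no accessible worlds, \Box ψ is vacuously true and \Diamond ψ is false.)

Let φ = \neg \Diamond (r \to (q \land s)). Evaluate φ at each world:
  u (successors {u, y, t}): φ is false.
  v (successors {u, z}): φ is false.
  w (successors {w, y, t}): φ is false.
  x (successors {w, x}): φ is false.
  y (successors ∅): φ is true.
  z (successors {w, x, y}): φ is false.
  t (successors {u, w}): φ is false.
Detail at u (counterexample):
  At u: \Diamond (r \to (q \land s)) is true, so \neg \Diamond (r \to (q \land s)) is false.
    At u: \Diamond (r \to (q \land s)) requires r \to (q \land s) at some successor in {u, y, t}.
      r \to (q \land s) holds at u, so \Diamond (r \to (q \land s)) is true at u.

No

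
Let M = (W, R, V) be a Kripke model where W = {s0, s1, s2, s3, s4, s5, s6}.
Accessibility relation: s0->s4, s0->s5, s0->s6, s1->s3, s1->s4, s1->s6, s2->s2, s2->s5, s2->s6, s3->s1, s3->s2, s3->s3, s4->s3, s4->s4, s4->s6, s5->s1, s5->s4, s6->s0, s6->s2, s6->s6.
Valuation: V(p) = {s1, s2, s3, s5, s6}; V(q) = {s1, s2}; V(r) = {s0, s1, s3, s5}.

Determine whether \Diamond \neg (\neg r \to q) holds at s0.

At s0: \Diamond \neg (\neg r \to q) requires \neg (\neg r \to q) at some successor in {s4, s5, s6}.
  \neg (\neg r \to q) holds at s4, so \Diamond \neg (\neg r \to q) is true at s0.

Yes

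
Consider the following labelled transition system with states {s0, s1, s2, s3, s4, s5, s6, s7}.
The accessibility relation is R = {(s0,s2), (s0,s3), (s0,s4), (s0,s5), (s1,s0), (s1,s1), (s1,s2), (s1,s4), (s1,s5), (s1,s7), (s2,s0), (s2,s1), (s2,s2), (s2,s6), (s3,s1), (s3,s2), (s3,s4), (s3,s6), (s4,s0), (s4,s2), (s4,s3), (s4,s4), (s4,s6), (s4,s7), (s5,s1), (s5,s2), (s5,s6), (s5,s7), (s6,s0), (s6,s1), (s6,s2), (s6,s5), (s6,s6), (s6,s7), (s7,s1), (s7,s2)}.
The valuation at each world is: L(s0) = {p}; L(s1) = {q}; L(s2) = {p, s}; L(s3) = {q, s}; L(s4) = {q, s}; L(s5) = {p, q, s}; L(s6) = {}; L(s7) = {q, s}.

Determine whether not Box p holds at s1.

Yes

At s1: Box p is false, so not Box p is true.
  At s1: Box p requires p at every successor {s0, s1, s2, s4, s5, s7}.
    p fails at s1, so Box p is false at s1.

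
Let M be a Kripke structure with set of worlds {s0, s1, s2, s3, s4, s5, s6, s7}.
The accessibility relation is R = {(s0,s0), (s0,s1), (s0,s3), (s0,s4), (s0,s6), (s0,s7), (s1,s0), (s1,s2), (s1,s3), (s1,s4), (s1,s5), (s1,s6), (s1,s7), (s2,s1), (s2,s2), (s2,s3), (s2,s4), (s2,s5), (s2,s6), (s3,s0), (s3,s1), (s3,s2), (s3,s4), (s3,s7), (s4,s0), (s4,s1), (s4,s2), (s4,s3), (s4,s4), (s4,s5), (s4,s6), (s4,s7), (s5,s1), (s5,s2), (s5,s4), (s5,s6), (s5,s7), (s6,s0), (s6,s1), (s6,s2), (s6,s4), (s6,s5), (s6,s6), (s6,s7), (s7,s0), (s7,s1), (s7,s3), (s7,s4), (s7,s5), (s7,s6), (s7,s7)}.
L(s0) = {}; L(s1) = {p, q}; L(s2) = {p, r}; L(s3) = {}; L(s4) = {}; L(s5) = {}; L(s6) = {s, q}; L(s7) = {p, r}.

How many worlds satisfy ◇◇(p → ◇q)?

8

Let φ = ◇◇(p → ◇q). Evaluate φ at each world:
  s0 (successors {s0, s1, s3, s4, s6, s7}): φ is true.
  s1 (successors {s0, s2, s3, s4, s5, s6, s7}): φ is true.
  s2 (successors {s1, s2, s3, s4, s5, s6}): φ is true.
  s3 (successors {s0, s1, s2, s4, s7}): φ is true.
  s4 (successors {s0, s1, s2, s3, s4, s5, s6, s7}): φ is true.
  s5 (successors {s1, s2, s4, s6, s7}): φ is true.
  s6 (successors {s0, s1, s2, s4, s5, s6, s7}): φ is true.
  s7 (successors {s0, s1, s3, s4, s5, s6, s7}): φ is true.
For instance, at s7:
  At s7: ◇◇(p → ◇q) requires ◇(p → ◇q) at some successor in {s0, s1, s3, s4, s5, s6, s7}.
    ◇(p → ◇q) holds at s0, so ◇◇(p → ◇q) is true at s7.
      At s0: ◇(p → ◇q) requires p → ◇q at some successor in {s0, s1, s3, s4, s6, s7}.
        p → ◇q holds at s0, so ◇(p → ◇q) is true at s0.
Satisfying worlds: {s0, s1, s2, s3, s4, s5, s6, s7}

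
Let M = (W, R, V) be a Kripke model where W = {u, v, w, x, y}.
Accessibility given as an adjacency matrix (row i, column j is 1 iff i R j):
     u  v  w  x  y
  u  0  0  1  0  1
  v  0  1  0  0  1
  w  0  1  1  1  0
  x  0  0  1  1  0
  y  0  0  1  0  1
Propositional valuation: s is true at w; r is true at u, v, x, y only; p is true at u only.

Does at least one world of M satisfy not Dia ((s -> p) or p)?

No

Let φ = not Dia ((s -> p) or p). Evaluate φ at each world:
  u (successors {w, y}): φ is false.
  v (successors {v, y}): φ is false.
  w (successors {v, w, x}): φ is false.
  x (successors {w, x}): φ is false.
  y (successors {w, y}): φ is false.
For instance, at x:
  At x: Dia ((s -> p) or p) is true, so not Dia ((s -> p) or p) is false.
    At x: Dia ((s -> p) or p) requires (s -> p) or p at some successor in {w, x}.
      (s -> p) or p holds at x, so Dia ((s -> p) or p) is true at x.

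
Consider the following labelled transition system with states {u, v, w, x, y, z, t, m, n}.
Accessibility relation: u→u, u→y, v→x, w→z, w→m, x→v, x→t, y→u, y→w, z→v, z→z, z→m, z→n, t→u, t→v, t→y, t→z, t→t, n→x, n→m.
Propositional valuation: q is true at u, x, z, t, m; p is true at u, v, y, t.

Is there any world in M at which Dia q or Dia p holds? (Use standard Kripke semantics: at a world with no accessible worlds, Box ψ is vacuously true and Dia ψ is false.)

Let φ = Dia q or Dia p. Evaluate φ at each world:
  u (successors {u, y}): φ is true.
  v (successors {x}): φ is true.
  w (successors {z, m}): φ is true.
  x (successors {v, t}): φ is true.
  y (successors {u, w}): φ is true.
  z (successors {v, z, m, n}): φ is true.
  t (successors {u, v, y, z, t}): φ is true.
  m (successors ∅): φ is false.
  n (successors {x, m}): φ is true.
Detail at u (witness):
  At u: Dia q is true, Dia p is true, so Dia q or Dia p is true.
    At u: Dia q requires q at some successor in {u, y}.
      q holds at u, so Dia q is true at u.
    At u: Dia p requires p at some successor in {u, y}.
      p holds at u, so Dia p is true at u.

Yes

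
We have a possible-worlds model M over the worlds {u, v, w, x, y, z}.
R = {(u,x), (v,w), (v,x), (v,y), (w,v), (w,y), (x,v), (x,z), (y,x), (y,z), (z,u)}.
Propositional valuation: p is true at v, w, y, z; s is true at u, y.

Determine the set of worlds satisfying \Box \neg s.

Let φ = \Box \neg s. Evaluate φ at each world:
  u (successors {x}): φ is true.
  v (successors {w, x, y}): φ is false.
  w (successors {v, y}): φ is false.
  x (successors {v, z}): φ is true.
  y (successors {x, z}): φ is true.
  z (successors {u}): φ is false.
For instance, at y:
  At y: \Box \neg s requires \neg s at every successor {x, z}.
    At x: \neg s is true.
    At z: \neg s is true.
  So \Box \neg s is true at y.
Satisfying worlds: {u, x, y}

u, x, y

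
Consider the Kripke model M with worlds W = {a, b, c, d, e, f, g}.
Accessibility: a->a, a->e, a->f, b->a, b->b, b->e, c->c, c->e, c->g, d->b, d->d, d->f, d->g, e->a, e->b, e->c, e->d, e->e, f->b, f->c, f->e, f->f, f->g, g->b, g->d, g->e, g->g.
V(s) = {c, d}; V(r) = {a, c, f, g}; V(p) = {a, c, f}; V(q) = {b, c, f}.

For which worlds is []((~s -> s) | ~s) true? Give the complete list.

a, b, c, d, e, f, g

Recall that []ψ holds at a world iff ψ holds at every accessible world, and <>ψ holds iff ψ holds at some accessible world.
Let φ = []((~s -> s) | ~s). Evaluate φ at each world:
  a (successors {a, e, f}): φ is true.
  b (successors {a, b, e}): φ is true.
  c (successors {c, e, g}): φ is true.
  d (successors {b, d, f, g}): φ is true.
  e (successors {a, b, c, d, e}): φ is true.
  f (successors {b, c, e, f, g}): φ is true.
  g (successors {b, d, e, g}): φ is true.
For instance, at f:
  At f: []((~s -> s) | ~s) requires (~s -> s) | ~s at every successor {b, c, e, f, g}.
    At b: (~s -> s) | ~s is true.
    At c: (~s -> s) | ~s is true.
    At e: (~s -> s) | ~s is true.
    At f: (~s -> s) | ~s is true.
    At g: (~s -> s) | ~s is true.
  So []((~s -> s) | ~s) is true at f.
Satisfying worlds: {a, b, c, d, e, f, g}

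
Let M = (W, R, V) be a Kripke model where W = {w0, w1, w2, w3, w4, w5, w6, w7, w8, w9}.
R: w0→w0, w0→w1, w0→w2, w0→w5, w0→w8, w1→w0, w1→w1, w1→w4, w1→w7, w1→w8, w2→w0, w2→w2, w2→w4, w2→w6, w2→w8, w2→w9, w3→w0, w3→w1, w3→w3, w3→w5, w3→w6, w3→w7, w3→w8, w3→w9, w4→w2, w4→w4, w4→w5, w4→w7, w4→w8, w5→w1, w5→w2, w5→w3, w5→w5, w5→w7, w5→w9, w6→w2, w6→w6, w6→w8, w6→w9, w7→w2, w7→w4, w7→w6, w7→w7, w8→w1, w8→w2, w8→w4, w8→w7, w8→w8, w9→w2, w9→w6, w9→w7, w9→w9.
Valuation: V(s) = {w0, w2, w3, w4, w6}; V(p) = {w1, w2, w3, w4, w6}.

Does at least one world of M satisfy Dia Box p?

Let φ = Dia Box p. Evaluate φ at each world:
  w0 (successors {w0, w1, w2, w5, w8}): φ is false.
  w1 (successors {w0, w1, w4, w7, w8}): φ is false.
  w2 (successors {w0, w2, w4, w6, w8, w9}): φ is false.
  w3 (successors {w0, w1, w3, w5, w6, w7, w8, w9}): φ is false.
  w4 (successors {w2, w4, w5, w7, w8}): φ is false.
  w5 (successors {w1, w2, w3, w5, w7, w9}): φ is false.
  w6 (successors {w2, w6, w8, w9}): φ is false.
  w7 (successors {w2, w4, w6, w7}): φ is false.
  w8 (successors {w1, w2, w4, w7, w8}): φ is false.
  w9 (successors {w2, w6, w7, w9}): φ is false.
For instance, at w0:
  At w0: Dia Box p requires Box p at some successor in {w0, w1, w2, w5, w8}.
    At w0: Box p is false.
    At w1: Box p is false.
    At w2: Box p is false.
    At w5: Box p is false.
    At w8: Box p is false.
  So Dia Box p is false at w0.

No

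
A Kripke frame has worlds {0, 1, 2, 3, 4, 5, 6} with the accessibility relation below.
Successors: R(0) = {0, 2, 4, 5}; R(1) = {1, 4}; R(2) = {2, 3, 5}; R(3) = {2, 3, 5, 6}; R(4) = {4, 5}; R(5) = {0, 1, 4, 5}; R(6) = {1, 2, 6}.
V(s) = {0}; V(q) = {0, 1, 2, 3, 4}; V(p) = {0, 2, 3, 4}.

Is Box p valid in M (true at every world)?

No

Recall that Box ψ holds at a world iff ψ holds at every accessible world, and Dia ψ holds iff ψ holds at some accessible world.
Let φ = Box p. Evaluate φ at each world:
  0 (successors {0, 2, 4, 5}): φ is false.
  1 (successors {1, 4}): φ is false.
  2 (successors {2, 3, 5}): φ is false.
  3 (successors {2, 3, 5, 6}): φ is false.
  4 (successors {4, 5}): φ is false.
  5 (successors {0, 1, 4, 5}): φ is false.
  6 (successors {1, 2, 6}): φ is false.
Detail at 0 (counterexample):
  At 0: Box p requires p at every successor {0, 2, 4, 5}.
    p fails at 5, so Box p is false at 0.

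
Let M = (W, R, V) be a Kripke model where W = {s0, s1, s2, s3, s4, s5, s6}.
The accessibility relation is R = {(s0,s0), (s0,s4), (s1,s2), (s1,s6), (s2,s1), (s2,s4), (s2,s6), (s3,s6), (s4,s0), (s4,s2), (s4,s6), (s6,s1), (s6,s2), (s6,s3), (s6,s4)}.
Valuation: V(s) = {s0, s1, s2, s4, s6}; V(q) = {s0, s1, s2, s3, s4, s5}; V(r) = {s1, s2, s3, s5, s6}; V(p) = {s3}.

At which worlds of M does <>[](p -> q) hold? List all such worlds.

s0, s1, s2, s3, s4, s6

Let φ = <>[](p -> q). Evaluate φ at each world:
  s0 (successors {s0, s4}): φ is true.
  s1 (successors {s2, s6}): φ is true.
  s2 (successors {s1, s4, s6}): φ is true.
  s3 (successors {s6}): φ is true.
  s4 (successors {s0, s2, s6}): φ is true.
  s5 (successors ∅): φ is false.
  s6 (successors {s1, s2, s3, s4}): φ is true.
For instance, at s0:
  At s0: <>[](p -> q) requires [](p -> q) at some successor in {s0, s4}.
    [](p -> q) holds at s0, so <>[](p -> q) is true at s0.
      At s0: [](p -> q) requires p -> q at every successor {s0, s4}.
        At s0: p -> q is true.
        At s4: p -> q is true.
      So [](p -> q) is true at s0.
Satisfying worlds: {s0, s1, s2, s3, s4, s6}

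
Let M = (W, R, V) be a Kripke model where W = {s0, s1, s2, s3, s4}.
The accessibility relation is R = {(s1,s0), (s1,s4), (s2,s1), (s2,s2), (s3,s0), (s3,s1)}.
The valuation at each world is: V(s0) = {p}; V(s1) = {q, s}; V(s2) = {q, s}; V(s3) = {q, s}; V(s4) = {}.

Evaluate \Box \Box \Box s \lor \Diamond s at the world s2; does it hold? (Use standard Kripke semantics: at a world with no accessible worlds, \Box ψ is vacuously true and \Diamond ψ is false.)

Yes

Recall that \Box ψ holds at a world iff ψ holds at every accessible world, and \Diamond ψ holds iff ψ holds at some accessible world.
At s2: \Box \Box \Box s is false, \Diamond s is true, so \Box \Box \Box s \lor \Diamond s is true.
  At s2: \Box \Box \Box s requires \Box \Box s at every successor {s1, s2}.
    \Box \Box s fails at s2, so \Box \Box \Box s is false at s2.
      At s2: \Box \Box s requires \Box s at every successor {s1, s2}.
        \Box s fails at s1, so \Box \Box s is false at s2.
  At s2: \Diamond s requires s at some successor in {s1, s2}.
    s holds at s1, so \Diamond s is true at s2.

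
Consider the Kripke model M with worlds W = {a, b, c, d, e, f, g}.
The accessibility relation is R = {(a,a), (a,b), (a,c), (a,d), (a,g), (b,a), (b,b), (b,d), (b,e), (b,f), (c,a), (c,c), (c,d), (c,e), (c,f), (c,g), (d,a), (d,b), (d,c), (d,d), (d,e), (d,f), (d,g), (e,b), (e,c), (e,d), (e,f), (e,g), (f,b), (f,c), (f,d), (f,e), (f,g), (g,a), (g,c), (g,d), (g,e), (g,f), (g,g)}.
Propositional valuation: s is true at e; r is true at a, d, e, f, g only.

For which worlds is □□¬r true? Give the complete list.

Recall that □ψ holds at a world iff ψ holds at every accessible world, and ◇ψ holds iff ψ holds at some accessible world.
Let φ = □□¬r. Evaluate φ at each world:
  a (successors {a, b, c, d, g}): φ is false.
  b (successors {a, b, d, e, f}): φ is false.
  c (successors {a, c, d, e, f, g}): φ is false.
  d (successors {a, b, c, d, e, f, g}): φ is false.
  e (successors {b, c, d, f, g}): φ is false.
  f (successors {b, c, d, e, g}): φ is false.
  g (successors {a, c, d, e, f, g}): φ is false.
For instance, at b:
  At b: □□¬r requires □¬r at every successor {a, b, d, e, f}.
    □¬r fails at a, so □□¬r is false at b.
      At a: □¬r requires ¬r at every successor {a, b, c, d, g}.
        ¬r fails at a, so □¬r is false at a.
Satisfying worlds: none.

none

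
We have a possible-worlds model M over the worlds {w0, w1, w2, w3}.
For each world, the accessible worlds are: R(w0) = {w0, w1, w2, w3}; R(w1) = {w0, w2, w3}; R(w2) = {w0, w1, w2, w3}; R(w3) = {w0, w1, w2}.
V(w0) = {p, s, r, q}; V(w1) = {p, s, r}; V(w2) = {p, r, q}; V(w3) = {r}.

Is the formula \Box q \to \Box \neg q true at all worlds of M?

Yes

Let φ = \Box q \to \Box \neg q. Evaluate φ at each world:
  w0 (successors {w0, w1, w2, w3}): φ is true.
  w1 (successors {w0, w2, w3}): φ is true.
  w2 (successors {w0, w1, w2, w3}): φ is true.
  w3 (successors {w0, w1, w2}): φ is true.
For instance, at w1:
  At w1: \Box q is false, \Box \neg q is false, so \Box q \to \Box \neg q is true.
    At w1: \Box q requires q at every successor {w0, w2, w3}.
      q fails at w3, so \Box q is false at w1.
    At w1: \Box \neg q requires \neg q at every successor {w0, w2, w3}.
      \neg q fails at w0, so \Box \neg q is false at w1.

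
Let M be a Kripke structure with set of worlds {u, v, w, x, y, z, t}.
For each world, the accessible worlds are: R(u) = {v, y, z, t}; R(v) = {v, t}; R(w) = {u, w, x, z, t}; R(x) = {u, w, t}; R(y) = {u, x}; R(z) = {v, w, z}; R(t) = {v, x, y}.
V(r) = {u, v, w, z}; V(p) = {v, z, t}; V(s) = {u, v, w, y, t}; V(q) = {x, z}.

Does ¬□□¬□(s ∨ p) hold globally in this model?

Yes

Let φ = ¬□□¬□(s ∨ p). Evaluate φ at each world:
  u (successors {v, y, z, t}): φ is true.
  v (successors {v, t}): φ is true.
  w (successors {u, w, x, z, t}): φ is true.
  x (successors {u, w, t}): φ is true.
  y (successors {u, x}): φ is true.
  z (successors {v, w, z}): φ is true.
  t (successors {v, x, y}): φ is true.
For instance, at z:
  At z: □□¬□(s ∨ p) is false, so ¬□□¬□(s ∨ p) is true.
    At z: □□¬□(s ∨ p) requires □¬□(s ∨ p) at every successor {v, w, z}.
      □¬□(s ∨ p) fails at v, so □□¬□(s ∨ p) is false at z.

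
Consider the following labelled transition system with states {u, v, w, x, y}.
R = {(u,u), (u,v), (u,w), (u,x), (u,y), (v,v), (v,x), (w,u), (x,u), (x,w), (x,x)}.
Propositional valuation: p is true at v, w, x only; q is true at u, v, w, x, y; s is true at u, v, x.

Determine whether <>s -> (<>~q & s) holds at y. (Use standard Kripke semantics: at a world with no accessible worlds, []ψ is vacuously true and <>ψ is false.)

At y: <>s is false, <>~q & s is false, so <>s -> (<>~q & s) is true.
  At y: no accessible worlds, so <>s is false.
  At y: <>~q is false, s is false, so <>~q & s is false.
    At y: no accessible worlds, so <>~q is false.

Yes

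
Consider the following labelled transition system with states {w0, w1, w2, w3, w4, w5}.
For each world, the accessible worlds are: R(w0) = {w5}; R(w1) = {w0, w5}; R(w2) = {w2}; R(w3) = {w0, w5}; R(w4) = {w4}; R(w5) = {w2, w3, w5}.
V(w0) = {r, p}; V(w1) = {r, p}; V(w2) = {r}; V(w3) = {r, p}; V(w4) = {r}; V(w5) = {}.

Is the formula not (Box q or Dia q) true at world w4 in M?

At w4: Box q or Dia q is false, so not (Box q or Dia q) is true.
  At w4: Box q is false, Dia q is false, so Box q or Dia q is false.
    At w4: Box q requires q at every successor {w4}.
      q fails at w4, so Box q is false at w4.
    At w4: Dia q requires q at some successor in {w4}.
      At w4: q is false.
    So Dia q is false at w4.

Yes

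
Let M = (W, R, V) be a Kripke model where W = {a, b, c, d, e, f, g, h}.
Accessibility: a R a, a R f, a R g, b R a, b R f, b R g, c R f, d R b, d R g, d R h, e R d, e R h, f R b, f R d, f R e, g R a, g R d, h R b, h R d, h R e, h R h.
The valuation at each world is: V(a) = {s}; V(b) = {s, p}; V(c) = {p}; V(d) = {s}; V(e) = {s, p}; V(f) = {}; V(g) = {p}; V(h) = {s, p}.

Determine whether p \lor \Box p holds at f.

No

At f: p is false, \Box p is false, so p \lor \Box p is false.
  At f: \Box p requires p at every successor {b, d, e}.
    p fails at d, so \Box p is false at f.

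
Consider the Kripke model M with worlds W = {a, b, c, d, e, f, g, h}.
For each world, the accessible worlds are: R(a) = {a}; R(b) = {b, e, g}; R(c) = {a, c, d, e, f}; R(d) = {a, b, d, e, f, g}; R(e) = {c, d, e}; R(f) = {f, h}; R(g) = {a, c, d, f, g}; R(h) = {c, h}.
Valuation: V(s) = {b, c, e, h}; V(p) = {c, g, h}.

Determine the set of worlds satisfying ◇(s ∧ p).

Let φ = ◇(s ∧ p). Evaluate φ at each world:
  a (successors {a}): φ is false.
  b (successors {b, e, g}): φ is false.
  c (successors {a, c, d, e, f}): φ is true.
  d (successors {a, b, d, e, f, g}): φ is false.
  e (successors {c, d, e}): φ is true.
  f (successors {f, h}): φ is true.
  g (successors {a, c, d, f, g}): φ is true.
  h (successors {c, h}): φ is true.
For instance, at d:
  At d: ◇(s ∧ p) requires s ∧ p at some successor in {a, b, d, e, f, g}.
    At a: s ∧ p is false.
    At b: s ∧ p is false.
    At d: s ∧ p is false.
    At e: s ∧ p is false.
    At f: s ∧ p is false.
    At g: s ∧ p is false.
  So ◇(s ∧ p) is false at d.
Satisfying worlds: {c, e, f, g, h}

c, e, f, g, h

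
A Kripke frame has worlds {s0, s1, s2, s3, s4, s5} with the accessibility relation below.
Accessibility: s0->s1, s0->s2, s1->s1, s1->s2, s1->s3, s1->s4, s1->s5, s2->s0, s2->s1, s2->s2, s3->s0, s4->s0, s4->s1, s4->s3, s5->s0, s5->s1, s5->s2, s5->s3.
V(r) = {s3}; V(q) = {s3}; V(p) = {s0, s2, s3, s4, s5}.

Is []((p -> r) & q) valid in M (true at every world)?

No

Let φ = []((p -> r) & q). Evaluate φ at each world:
  s0 (successors {s1, s2}): φ is false.
  s1 (successors {s1, s2, s3, s4, s5}): φ is false.
  s2 (successors {s0, s1, s2}): φ is false.
  s3 (successors {s0}): φ is false.
  s4 (successors {s0, s1, s3}): φ is false.
  s5 (successors {s0, s1, s2, s3}): φ is false.
Detail at s0 (counterexample):
  At s0: []((p -> r) & q) requires (p -> r) & q at every successor {s1, s2}.
    (p -> r) & q fails at s1, so []((p -> r) & q) is false at s0.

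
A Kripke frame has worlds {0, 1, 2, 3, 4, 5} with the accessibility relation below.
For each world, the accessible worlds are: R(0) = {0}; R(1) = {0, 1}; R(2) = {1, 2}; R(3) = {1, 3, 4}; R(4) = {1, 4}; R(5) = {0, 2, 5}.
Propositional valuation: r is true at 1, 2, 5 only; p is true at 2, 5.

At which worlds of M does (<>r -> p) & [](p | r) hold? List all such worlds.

Let φ = (<>r -> p) & [](p | r). Evaluate φ at each world:
  0 (successors {0}): φ is false.
  1 (successors {0, 1}): φ is false.
  2 (successors {1, 2}): φ is true.
  3 (successors {1, 3, 4}): φ is false.
  4 (successors {1, 4}): φ is false.
  5 (successors {0, 2, 5}): φ is false.
For instance, at 1:
  At 1: <>r -> p is false, [](p | r) is false, so (<>r -> p) & [](p | r) is false.
    At 1: <>r is true, p is false, so <>r -> p is false.
      At 1: <>r requires r at some successor in {0, 1}.
        r holds at 1, so <>r is true at 1.
    At 1: [](p | r) requires p | r at every successor {0, 1}.
      p | r fails at 0, so [](p | r) is false at 1.
Satisfying worlds: {2}

2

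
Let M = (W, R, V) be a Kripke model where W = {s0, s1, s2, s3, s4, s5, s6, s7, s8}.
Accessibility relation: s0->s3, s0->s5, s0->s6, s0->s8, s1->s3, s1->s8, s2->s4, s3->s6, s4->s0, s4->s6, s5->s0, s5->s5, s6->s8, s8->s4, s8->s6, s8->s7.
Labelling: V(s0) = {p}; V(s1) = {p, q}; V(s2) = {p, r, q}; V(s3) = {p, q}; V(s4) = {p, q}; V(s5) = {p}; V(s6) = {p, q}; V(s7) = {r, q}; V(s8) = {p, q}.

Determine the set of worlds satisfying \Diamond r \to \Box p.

s0, s1, s2, s3, s4, s5, s6, s7

Recall that \Box ψ holds at a world iff ψ holds at every accessible world, and \Diamond ψ holds iff ψ holds at some accessible world.
Let φ = \Diamond r \to \Box p. Evaluate φ at each world:
  s0 (successors {s3, s5, s6, s8}): φ is true.
  s1 (successors {s3, s8}): φ is true.
  s2 (successors {s4}): φ is true.
  s3 (successors {s6}): φ is true.
  s4 (successors {s0, s6}): φ is true.
  s5 (successors {s0, s5}): φ is true.
  s6 (successors {s8}): φ is true.
  s7 (successors ∅): φ is true.
  s8 (successors {s4, s6, s7}): φ is false.
For instance, at s1:
  At s1: \Diamond r is false, \Box p is true, so \Diamond r \to \Box p is true.
    At s1: \Diamond r requires r at some successor in {s3, s8}.
      At s3: r is false.
      At s8: r is false.
    So \Diamond r is false at s1.
    At s1: \Box p requires p at every successor {s3, s8}.
      At s3: p is true.
      At s8: p is true.
    So \Box p is true at s1.
Satisfying worlds: {s0, s1, s2, s3, s4, s5, s6, s7}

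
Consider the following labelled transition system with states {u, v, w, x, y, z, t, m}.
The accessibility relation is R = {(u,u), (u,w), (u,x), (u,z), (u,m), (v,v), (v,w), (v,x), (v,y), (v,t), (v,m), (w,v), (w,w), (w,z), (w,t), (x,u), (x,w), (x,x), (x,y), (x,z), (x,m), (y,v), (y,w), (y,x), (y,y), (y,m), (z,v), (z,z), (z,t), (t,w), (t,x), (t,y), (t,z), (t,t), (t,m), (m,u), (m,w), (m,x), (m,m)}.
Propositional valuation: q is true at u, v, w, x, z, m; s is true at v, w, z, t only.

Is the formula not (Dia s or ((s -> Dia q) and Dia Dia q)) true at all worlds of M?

No

Let φ = not (Dia s or ((s -> Dia q) and Dia Dia q)). Evaluate φ at each world:
  u (successors {u, w, x, z, m}): φ is false.
  v (successors {v, w, x, y, t, m}): φ is false.
  w (successors {v, w, z, t}): φ is false.
  x (successors {u, w, x, y, z, m}): φ is false.
  y (successors {v, w, x, y, m}): φ is false.
  z (successors {v, z, t}): φ is false.
  t (successors {w, x, y, z, t, m}): φ is false.
  m (successors {u, w, x, m}): φ is false.
Detail at u (counterexample):
  At u: Dia s or ((s -> Dia q) and Dia Dia q) is true, so not (Dia s or ((s -> Dia q) and Dia Dia q)) is false.
    At u: Dia s is true, (s -> Dia q) and Dia Dia q is true, so Dia s or ((s -> Dia q) and Dia Dia q) is true.
      At u: Dia s requires s at some successor in {u, w, x, z, m}.
        s holds at w, so Dia s is true at u.
      At u: s -> Dia q is true, Dia Dia q is true, so (s -> Dia q) and Dia Dia q is true.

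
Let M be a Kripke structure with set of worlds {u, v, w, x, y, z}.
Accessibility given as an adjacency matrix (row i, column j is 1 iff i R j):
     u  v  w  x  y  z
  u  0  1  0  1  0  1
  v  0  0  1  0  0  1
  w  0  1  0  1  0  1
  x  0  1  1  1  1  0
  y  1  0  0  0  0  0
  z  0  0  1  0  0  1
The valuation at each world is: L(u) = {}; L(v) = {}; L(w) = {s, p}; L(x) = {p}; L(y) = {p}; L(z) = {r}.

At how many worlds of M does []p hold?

0

Let φ = []p. Evaluate φ at each world:
  u (successors {v, x, z}): φ is false.
  v (successors {w, z}): φ is false.
  w (successors {v, x, z}): φ is false.
  x (successors {v, w, x, y}): φ is false.
  y (successors {u}): φ is false.
  z (successors {w, z}): φ is false.
For instance, at y:
  At y: []p requires p at every successor {u}.
    p fails at u, so []p is false at y.
Satisfying worlds: none.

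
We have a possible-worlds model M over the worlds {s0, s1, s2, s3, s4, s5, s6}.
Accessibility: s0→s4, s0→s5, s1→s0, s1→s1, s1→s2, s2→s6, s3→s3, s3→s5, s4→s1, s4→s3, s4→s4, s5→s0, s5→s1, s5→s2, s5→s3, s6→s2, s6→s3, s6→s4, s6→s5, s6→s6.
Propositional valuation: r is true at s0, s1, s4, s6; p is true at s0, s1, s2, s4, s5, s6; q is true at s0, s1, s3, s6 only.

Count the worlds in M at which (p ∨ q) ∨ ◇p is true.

7

Recall that ◇ψ holds at a world iff ψ holds at some accessible world.
Let φ = (p ∨ q) ∨ ◇p. Evaluate φ at each world:
  s0 (successors {s4, s5}): φ is true.
  s1 (successors {s0, s1, s2}): φ is true.
  s2 (successors {s6}): φ is true.
  s3 (successors {s3, s5}): φ is true.
  s4 (successors {s1, s3, s4}): φ is true.
  s5 (successors {s0, s1, s2, s3}): φ is true.
  s6 (successors {s2, s3, s4, s5, s6}): φ is true.
For instance, at s0:
  At s0: p ∨ q is true, ◇p is true, so (p ∨ q) ∨ ◇p is true.
    At s0: ◇p requires p at some successor in {s4, s5}.
      p holds at s4, so ◇p is true at s0.
Satisfying worlds: {s0, s1, s2, s3, s4, s5, s6}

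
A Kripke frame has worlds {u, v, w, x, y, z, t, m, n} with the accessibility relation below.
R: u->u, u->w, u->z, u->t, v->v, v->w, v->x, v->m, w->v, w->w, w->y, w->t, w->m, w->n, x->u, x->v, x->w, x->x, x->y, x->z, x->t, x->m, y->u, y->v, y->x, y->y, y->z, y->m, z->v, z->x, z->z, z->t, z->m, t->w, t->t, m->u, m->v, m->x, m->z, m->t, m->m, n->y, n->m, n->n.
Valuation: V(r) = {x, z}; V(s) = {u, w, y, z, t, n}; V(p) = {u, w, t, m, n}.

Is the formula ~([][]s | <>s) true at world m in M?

At m: [][]s | <>s is true, so ~([][]s | <>s) is false.
  At m: [][]s is false, <>s is true, so [][]s | <>s is true.
    At m: [][]s requires []s at every successor {u, v, x, z, t, m}.
      []s fails at v, so [][]s is false at m.
    At m: <>s requires s at some successor in {u, v, x, z, t, m}.
      s holds at u, so <>s is true at m.

No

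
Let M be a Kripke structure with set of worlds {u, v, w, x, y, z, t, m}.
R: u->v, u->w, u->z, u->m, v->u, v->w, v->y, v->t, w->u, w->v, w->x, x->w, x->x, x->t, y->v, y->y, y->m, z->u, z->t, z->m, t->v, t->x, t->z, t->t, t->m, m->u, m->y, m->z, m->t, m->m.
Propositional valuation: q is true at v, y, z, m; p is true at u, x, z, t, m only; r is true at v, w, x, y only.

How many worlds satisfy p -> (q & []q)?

Let φ = p -> (q & []q). Evaluate φ at each world:
  u (successors {v, w, z, m}): φ is false.
  v (successors {u, w, y, t}): φ is true.
  w (successors {u, v, x}): φ is true.
  x (successors {w, x, t}): φ is false.
  y (successors {v, y, m}): φ is true.
  z (successors {u, t, m}): φ is false.
  t (successors {v, x, z, t, m}): φ is false.
  m (successors {u, y, z, t, m}): φ is false.
For instance, at t:
  At t: p is true, q & []q is false, so p -> (q & []q) is false.
    At t: q is false, []q is false, so q & []q is false.
      At t: []q requires q at every successor {v, x, z, t, m}.
        q fails at x, so []q is false at t.
Satisfying worlds: {v, w, y}

3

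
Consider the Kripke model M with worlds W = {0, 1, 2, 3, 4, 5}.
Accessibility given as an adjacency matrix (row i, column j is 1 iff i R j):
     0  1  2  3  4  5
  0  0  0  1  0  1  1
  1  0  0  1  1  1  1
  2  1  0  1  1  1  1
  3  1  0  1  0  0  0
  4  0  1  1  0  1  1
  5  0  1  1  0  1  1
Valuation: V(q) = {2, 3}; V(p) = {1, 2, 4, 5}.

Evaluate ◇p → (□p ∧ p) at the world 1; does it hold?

No

At 1: ◇p is true, □p ∧ p is false, so ◇p → (□p ∧ p) is false.
  At 1: ◇p requires p at some successor in {2, 3, 4, 5}.
    p holds at 2, so ◇p is true at 1.
  At 1: □p is false, p is true, so □p ∧ p is false.
    At 1: □p requires p at every successor {2, 3, 4, 5}.
      p fails at 3, so □p is false at 1.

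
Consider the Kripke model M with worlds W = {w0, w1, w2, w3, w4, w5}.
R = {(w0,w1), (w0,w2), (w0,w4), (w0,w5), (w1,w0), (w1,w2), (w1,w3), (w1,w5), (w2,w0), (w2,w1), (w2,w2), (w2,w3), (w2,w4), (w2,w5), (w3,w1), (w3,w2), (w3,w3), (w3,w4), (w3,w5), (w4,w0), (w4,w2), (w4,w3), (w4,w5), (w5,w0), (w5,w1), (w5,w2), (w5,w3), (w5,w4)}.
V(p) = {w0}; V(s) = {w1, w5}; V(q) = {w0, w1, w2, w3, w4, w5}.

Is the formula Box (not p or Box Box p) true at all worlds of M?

No

Let φ = Box (not p or Box Box p). Evaluate φ at each world:
  w0 (successors {w1, w2, w4, w5}): φ is true.
  w1 (successors {w0, w2, w3, w5}): φ is false.
  w2 (successors {w0, w1, w2, w3, w4, w5}): φ is false.
  w3 (successors {w1, w2, w3, w4, w5}): φ is true.
  w4 (successors {w0, w2, w3, w5}): φ is false.
  w5 (successors {w0, w1, w2, w3, w4}): φ is false.
Detail at w1 (counterexample):
  At w1: Box (not p or Box Box p) requires not p or Box Box p at every successor {w0, w2, w3, w5}.
    not p or Box Box p fails at w0, so Box (not p or Box Box p) is false at w1.
      At w0: not p is false, Box Box p is false, so not p or Box Box p is false.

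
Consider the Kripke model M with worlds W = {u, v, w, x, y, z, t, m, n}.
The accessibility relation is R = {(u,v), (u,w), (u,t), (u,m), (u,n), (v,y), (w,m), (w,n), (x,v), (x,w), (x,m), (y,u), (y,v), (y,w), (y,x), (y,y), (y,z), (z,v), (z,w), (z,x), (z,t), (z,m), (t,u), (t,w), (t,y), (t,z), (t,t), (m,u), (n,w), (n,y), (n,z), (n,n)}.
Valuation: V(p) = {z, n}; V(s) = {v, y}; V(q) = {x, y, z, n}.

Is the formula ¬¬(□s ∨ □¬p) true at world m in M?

Yes

At m: ¬(□s ∨ □¬p) is false, so ¬¬(□s ∨ □¬p) is true.
  At m: □s ∨ □¬p is true, so ¬(□s ∨ □¬p) is false.
    At m: □s is false, □¬p is true, so □s ∨ □¬p is true.
      At m: □s requires s at every successor {u}.
        s fails at u, so □s is false at m.
      At m: □¬p requires ¬p at every successor {u}.
        At u: ¬p is true.
      So □¬p is true at m.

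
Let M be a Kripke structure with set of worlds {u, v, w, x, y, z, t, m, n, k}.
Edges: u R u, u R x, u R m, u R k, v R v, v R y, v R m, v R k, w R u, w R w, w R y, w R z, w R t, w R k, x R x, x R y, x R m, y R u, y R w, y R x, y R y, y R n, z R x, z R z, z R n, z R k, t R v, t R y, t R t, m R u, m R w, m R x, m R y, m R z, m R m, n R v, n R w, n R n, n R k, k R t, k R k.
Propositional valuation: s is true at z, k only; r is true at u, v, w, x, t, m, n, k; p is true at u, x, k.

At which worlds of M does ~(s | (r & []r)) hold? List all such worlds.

v, w, x, y, t, m

Let φ = ~(s | (r & []r)). Evaluate φ at each world:
  u (successors {u, x, m, k}): φ is false.
  v (successors {v, y, m, k}): φ is true.
  w (successors {u, w, y, z, t, k}): φ is true.
  x (successors {x, y, m}): φ is true.
  y (successors {u, w, x, y, n}): φ is true.
  z (successors {x, z, n, k}): φ is false.
  t (successors {v, y, t}): φ is true.
  m (successors {u, w, x, y, z, m}): φ is true.
  n (successors {v, w, n, k}): φ is false.
  k (successors {t, k}): φ is false.
For instance, at w:
  At w: s | (r & []r) is false, so ~(s | (r & []r)) is true.
    At w: s is false, r & []r is false, so s | (r & []r) is false.
      At w: r is true, []r is false, so r & []r is false.
Satisfying worlds: {v, w, x, y, t, m}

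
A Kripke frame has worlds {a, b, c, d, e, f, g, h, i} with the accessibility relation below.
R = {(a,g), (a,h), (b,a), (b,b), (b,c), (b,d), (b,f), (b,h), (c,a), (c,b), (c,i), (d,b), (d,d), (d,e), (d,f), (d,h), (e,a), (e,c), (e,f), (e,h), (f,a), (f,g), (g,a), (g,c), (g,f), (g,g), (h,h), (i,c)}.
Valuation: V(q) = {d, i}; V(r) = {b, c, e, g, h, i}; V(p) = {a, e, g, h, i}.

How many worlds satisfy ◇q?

Recall that ◇ψ holds at a world iff ψ holds at some accessible world.
Let φ = ◇q. Evaluate φ at each world:
  a (successors {g, h}): φ is false.
  b (successors {a, b, c, d, f, h}): φ is true.
  c (successors {a, b, i}): φ is true.
  d (successors {b, d, e, f, h}): φ is true.
  e (successors {a, c, f, h}): φ is false.
  f (successors {a, g}): φ is false.
  g (successors {a, c, f, g}): φ is false.
  h (successors {h}): φ is false.
  i (successors {c}): φ is false.
For instance, at h:
  At h: ◇q requires q at some successor in {h}.
    At h: q is false.
  So ◇q is false at h.
Satisfying worlds: {b, c, d}

3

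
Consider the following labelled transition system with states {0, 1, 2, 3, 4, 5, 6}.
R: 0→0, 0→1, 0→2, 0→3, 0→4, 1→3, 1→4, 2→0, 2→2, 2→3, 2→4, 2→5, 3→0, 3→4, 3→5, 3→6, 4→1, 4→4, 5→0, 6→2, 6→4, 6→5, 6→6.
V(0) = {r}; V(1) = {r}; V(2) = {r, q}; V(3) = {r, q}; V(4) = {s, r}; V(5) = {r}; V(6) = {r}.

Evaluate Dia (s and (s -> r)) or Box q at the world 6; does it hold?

Yes

Recall that Box ψ holds at a world iff ψ holds at every accessible world, and Dia ψ holds iff ψ holds at some accessible world.
At 6: Dia (s and (s -> r)) is true, Box q is false, so Dia (s and (s -> r)) or Box q is true.
  At 6: Dia (s and (s -> r)) requires s and (s -> r) at some successor in {2, 4, 5, 6}.
    s and (s -> r) holds at 4, so Dia (s and (s -> r)) is true at 6.
  At 6: Box q requires q at every successor {2, 4, 5, 6}.
    q fails at 4, so Box q is false at 6.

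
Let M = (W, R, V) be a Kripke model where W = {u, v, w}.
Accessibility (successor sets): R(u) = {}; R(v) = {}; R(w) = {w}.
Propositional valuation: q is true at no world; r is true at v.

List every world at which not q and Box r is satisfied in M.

u, v

Let φ = not q and Box r. Evaluate φ at each world:
  u (successors ∅): φ is true.
  v (successors ∅): φ is true.
  w (successors {w}): φ is false.
For instance, at w:
  At w: not q is true, Box r is false, so not q and Box r is false.
    At w: Box r requires r at every successor {w}.
      r fails at w, so Box r is false at w.
Satisfying worlds: {u, v}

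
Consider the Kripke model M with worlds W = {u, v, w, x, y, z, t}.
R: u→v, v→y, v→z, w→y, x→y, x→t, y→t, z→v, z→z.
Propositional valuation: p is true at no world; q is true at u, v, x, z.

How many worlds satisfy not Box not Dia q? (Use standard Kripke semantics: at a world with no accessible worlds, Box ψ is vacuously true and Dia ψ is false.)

Let φ = not Box not Dia q. Evaluate φ at each world:
  u (successors {v}): φ is true.
  v (successors {y, z}): φ is true.
  w (successors {y}): φ is false.
  x (successors {y, t}): φ is false.
  y (successors {t}): φ is false.
  z (successors {v, z}): φ is true.
  t (successors ∅): φ is false.
For instance, at v:
  At v: Box not Dia q is false, so not Box not Dia q is true.
    At v: Box not Dia q requires not Dia q at every successor {y, z}.
      not Dia q fails at z, so Box not Dia q is false at v.
Satisfying worlds: {u, v, z}

3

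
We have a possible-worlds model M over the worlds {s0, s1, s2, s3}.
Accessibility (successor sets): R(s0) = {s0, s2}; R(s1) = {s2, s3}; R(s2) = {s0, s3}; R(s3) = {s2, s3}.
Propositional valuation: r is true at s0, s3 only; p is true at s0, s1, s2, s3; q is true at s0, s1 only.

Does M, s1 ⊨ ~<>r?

No

Recall that <>ψ holds at a world iff ψ holds at some accessible world.
At s1: <>r is true, so ~<>r is false.
  At s1: <>r requires r at some successor in {s2, s3}.
    r holds at s3, so <>r is true at s1.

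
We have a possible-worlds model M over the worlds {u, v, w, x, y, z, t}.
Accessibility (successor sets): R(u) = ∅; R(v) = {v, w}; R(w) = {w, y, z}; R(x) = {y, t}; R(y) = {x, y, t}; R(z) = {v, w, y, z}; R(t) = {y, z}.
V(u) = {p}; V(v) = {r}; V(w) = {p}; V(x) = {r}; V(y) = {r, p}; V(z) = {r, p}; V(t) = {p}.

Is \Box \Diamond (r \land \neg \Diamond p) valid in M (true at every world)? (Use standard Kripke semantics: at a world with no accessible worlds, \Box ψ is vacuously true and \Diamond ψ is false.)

No

Let φ = \Box \Diamond (r \land \neg \Diamond p). Evaluate φ at each world:
  u (successors ∅): φ is true.
  v (successors {v, w}): φ is false.
  w (successors {w, y, z}): φ is false.
  x (successors {y, t}): φ is false.
  y (successors {x, y, t}): φ is false.
  z (successors {v, w, y, z}): φ is false.
  t (successors {y, z}): φ is false.
Detail at v (counterexample):
  At v: \Box \Diamond (r \land \neg \Diamond p) requires \Diamond (r \land \neg \Diamond p) at every successor {v, w}.
    \Diamond (r \land \neg \Diamond p) fails at v, so \Box \Diamond (r \land \neg \Diamond p) is false at v.
      At v: \Diamond (r \land \neg \Diamond p) requires r \land \neg \Diamond p at some successor in {v, w}.
        At v: r \land \neg \Diamond p is false.
        At w: r \land \neg \Diamond p is false.
      So \Diamond (r \land \neg \Diamond p) is false at v.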